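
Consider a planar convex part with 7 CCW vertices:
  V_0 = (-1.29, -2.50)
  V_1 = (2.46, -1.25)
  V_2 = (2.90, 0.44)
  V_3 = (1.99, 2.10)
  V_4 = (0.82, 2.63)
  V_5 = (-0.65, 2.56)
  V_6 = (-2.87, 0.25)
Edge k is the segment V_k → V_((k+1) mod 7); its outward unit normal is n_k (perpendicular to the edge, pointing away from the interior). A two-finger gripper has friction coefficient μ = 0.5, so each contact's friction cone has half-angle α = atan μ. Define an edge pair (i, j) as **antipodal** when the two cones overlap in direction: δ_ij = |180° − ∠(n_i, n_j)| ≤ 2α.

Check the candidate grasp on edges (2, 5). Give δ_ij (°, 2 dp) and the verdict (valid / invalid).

δ = 72.59°, invalid

α = atan 0.5 = 26.57°;  2α = 53.13°
edge 2: e_2 = (-0.91, +1.66);  n_2 = (+0.8769, +0.4807)
edge 5: e_5 = (-2.22, -2.31);  n_5 = (-0.7210, +0.6929)
∠(n_2, n_5) = 107.41°
δ = |180° − 107.41°| = 72.59°
72.59° > 2α = 53.13°  →  invalid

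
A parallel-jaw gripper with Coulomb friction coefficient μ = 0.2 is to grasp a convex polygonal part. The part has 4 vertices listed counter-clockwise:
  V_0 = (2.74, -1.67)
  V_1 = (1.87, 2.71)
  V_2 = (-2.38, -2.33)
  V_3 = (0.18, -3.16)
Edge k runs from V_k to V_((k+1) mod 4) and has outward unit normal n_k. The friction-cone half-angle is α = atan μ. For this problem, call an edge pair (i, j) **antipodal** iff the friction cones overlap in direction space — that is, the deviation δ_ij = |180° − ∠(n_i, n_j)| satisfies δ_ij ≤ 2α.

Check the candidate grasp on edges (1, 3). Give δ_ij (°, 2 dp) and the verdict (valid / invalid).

α = atan 0.2 = 11.31°;  2α = 22.62°
edge 1: e_1 = (-4.25, -5.04);  n_1 = (-0.7645, +0.6446)
edge 3: e_3 = (+2.56, +1.49);  n_3 = (+0.5030, -0.8643)
∠(n_1, n_3) = 160.34°
δ = |180° − 160.34°| = 19.66°
19.66° ≤ 2α = 22.62°  →  valid

δ = 19.66°, valid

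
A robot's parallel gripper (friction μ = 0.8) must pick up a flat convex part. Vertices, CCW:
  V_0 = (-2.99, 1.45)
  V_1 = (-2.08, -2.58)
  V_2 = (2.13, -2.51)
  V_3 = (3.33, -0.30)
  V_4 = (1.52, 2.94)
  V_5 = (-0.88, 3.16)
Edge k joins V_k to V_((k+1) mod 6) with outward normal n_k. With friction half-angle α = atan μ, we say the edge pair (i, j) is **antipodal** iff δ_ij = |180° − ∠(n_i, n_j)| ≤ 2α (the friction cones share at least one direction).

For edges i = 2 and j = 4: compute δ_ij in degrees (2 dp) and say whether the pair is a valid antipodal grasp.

δ = 66.74°, valid

α = atan 0.8 = 38.66°;  2α = 77.32°
edge 2: e_2 = (+1.20, +2.21);  n_2 = (+0.8788, -0.4772)
edge 4: e_4 = (-2.40, +0.22);  n_4 = (+0.0913, +0.9958)
∠(n_2, n_4) = 113.26°
δ = |180° − 113.26°| = 66.74°
66.74° ≤ 2α = 77.32°  →  valid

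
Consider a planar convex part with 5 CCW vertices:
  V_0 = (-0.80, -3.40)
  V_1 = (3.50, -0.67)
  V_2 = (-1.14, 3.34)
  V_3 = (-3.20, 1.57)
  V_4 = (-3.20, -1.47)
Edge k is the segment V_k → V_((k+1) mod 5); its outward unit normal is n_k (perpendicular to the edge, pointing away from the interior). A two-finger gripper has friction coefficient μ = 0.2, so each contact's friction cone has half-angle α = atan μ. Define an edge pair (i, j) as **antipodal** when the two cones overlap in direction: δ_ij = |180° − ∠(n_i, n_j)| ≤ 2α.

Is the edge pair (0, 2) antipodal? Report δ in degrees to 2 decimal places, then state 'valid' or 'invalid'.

α = atan 0.2 = 11.31°;  2α = 22.62°
edge 0: e_0 = (+4.30, +2.73);  n_0 = (+0.5360, -0.8442)
edge 2: e_2 = (-2.06, -1.77);  n_2 = (-0.6517, +0.7585)
∠(n_0, n_2) = 171.74°
δ = |180° − 171.74°| = 8.26°
8.26° ≤ 2α = 22.62°  →  valid

δ = 8.26°, valid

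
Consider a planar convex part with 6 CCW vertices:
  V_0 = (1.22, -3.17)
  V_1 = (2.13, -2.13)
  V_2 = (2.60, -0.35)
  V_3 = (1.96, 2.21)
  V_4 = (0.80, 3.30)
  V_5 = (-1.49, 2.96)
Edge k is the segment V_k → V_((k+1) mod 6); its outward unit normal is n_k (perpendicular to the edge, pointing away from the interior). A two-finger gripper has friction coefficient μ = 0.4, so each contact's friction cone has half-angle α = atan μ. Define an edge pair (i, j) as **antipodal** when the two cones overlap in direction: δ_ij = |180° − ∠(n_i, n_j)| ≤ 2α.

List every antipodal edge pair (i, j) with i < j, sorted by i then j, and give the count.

α = atan 0.4 = 21.80°;  2α = 43.60°
n_0 = (+0.7526, -0.6585)
n_1 = (+0.9669, -0.2553)
n_2 = (+0.9701, +0.2425)
n_3 = (+0.6848, +0.7288)
n_4 = (-0.1469, +0.9892)
n_5 = (-0.9146, -0.4043)
  (0,1): δ = 153.61°  ·
  (0,2): δ = 124.78°  ·
  (0,3): δ = 92.03°  ·
  (0,4): δ = 40.37°  ✓
  (0,5): δ = 65.04°  ·
  (1,2): δ = 151.17°  ·
  (1,3): δ = 118.43°  ·
  (1,4): δ = 66.76°  ·
  (1,5): δ = 38.64°  ✓
  (2,3): δ = 147.25°  ·
  (2,4): δ = 95.59°  ·
  (2,5): δ = 9.81°  ✓
  (3,4): δ = 128.34°  ·
  (3,5): δ = 22.93°  ✓
  (4,5): δ = 74.60°  ·
antipodal pairs: 4

count = 4; pairs: (0,4), (1,5), (2,5), (3,5)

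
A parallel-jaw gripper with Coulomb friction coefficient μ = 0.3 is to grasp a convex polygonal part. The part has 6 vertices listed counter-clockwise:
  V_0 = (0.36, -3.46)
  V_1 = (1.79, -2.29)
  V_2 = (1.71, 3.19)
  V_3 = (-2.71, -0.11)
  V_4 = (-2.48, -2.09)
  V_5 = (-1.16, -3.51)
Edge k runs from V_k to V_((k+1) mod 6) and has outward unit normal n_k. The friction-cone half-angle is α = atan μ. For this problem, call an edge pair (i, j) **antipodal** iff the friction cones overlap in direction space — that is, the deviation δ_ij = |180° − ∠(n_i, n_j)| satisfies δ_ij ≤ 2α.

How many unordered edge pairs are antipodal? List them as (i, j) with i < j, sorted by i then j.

α = atan 0.3 = 16.70°;  2α = 33.40°
n_0 = (+0.6332, -0.7740)
n_1 = (+0.9999, +0.0146)
n_2 = (-0.5983, +0.8013)
n_3 = (-0.9933, -0.1154)
n_4 = (-0.7324, -0.6808)
n_5 = (+0.0329, -0.9995)
  (0,1): δ = 128.45°  ·
  (0,2): δ = 2.54°  ✓
  (0,3): δ = 57.34°  ·
  (0,4): δ = 93.62°  ·
  (0,5): δ = 142.59°  ·
  (1,2): δ = 54.09°  ·
  (1,3): δ = 5.79°  ✓
  (1,4): δ = 42.07°  ·
  (1,5): δ = 91.05°  ·
  (2,3): δ = 120.12°  ·
  (2,4): δ = 83.84°  ·
  (2,5): δ = 34.86°  ·
  (3,4): δ = 143.72°  ·
  (3,5): δ = 94.74°  ·
  (4,5): δ = 131.03°  ·
antipodal pairs: 2

count = 2; pairs: (0,2), (1,3)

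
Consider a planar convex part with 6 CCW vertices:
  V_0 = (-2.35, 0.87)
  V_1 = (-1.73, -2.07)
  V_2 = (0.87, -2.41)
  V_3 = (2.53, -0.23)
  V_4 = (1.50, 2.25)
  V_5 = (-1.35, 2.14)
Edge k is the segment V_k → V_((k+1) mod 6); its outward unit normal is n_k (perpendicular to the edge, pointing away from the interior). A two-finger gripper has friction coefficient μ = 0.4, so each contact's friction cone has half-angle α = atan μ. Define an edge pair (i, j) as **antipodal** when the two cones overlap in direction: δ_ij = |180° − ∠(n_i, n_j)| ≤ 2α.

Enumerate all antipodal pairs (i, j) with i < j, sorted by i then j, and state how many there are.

count = 3; pairs: (0,3), (1,4), (2,5)

α = atan 0.4 = 21.80°;  2α = 43.60°
n_0 = (-0.9785, -0.2063)
n_1 = (-0.1297, -0.9916)
n_2 = (+0.7956, -0.6058)
n_3 = (+0.9235, +0.3836)
n_4 = (-0.0386, +0.9993)
n_5 = (-0.7857, +0.6186)
  (0,1): δ = 109.36°  ·
  (0,2): δ = 49.20°  ·
  (0,3): δ = 10.65°  ✓
  (0,4): δ = 80.30°  ·
  (0,5): δ = 129.87°  ·
  (1,2): δ = 119.84°  ·
  (1,3): δ = 60.00°  ·
  (1,4): δ = 9.66°  ✓
  (1,5): δ = 59.23°  ·
  (2,3): δ = 120.16°  ·
  (2,4): δ = 50.50°  ·
  (2,5): δ = 0.93°  ✓
  (3,4): δ = 110.34°  ·
  (3,5): δ = 60.77°  ·
  (4,5): δ = 130.43°  ·
antipodal pairs: 3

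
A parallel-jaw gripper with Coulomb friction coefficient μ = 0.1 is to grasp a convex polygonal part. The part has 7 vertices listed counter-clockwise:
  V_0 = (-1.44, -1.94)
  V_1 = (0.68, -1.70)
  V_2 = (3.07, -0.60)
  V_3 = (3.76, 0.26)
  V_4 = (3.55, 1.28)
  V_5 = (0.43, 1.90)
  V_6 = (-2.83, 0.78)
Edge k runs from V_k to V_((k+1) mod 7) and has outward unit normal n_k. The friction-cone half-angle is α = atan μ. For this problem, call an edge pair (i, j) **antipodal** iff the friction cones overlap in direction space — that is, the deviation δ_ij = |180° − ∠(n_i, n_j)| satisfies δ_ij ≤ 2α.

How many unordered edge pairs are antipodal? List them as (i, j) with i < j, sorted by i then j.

count = 1; pairs: (1,5)

α = atan 0.1 = 5.71°;  2α = 11.42°
n_0 = (+0.1125, -0.9937)
n_1 = (+0.4181, -0.9084)
n_2 = (+0.7800, -0.6258)
n_3 = (+0.9795, +0.2017)
n_4 = (+0.1949, +0.9808)
n_5 = (-0.3249, +0.9457)
n_6 = (-0.8905, -0.4551)
  (0,1): δ = 161.74°  ·
  (0,2): δ = 135.20°  ·
  (0,3): δ = 84.83°  ·
  (0,4): δ = 17.70°  ·
  (0,5): δ = 12.50°  ·
  (0,6): δ = 110.61°  ·
  (1,2): δ = 153.46°  ·
  (1,3): δ = 103.08°  ·
  (1,4): δ = 35.95°  ·
  (1,5): δ = 5.75°  ✓
  (1,6): δ = 92.35°  ·
  (2,3): δ = 129.63°  ·
  (2,4): δ = 62.50°  ·
  (2,5): δ = 32.30°  ·
  (2,6): δ = 65.81°  ·
  (3,4): δ = 112.87°  ·
  (3,5): δ = 82.67°  ·
  (3,6): δ = 15.43°  ·
  (4,5): δ = 149.80°  ·
  (4,6): δ = 51.69°  ·
  (5,6): δ = 81.89°  ·
antipodal pairs: 1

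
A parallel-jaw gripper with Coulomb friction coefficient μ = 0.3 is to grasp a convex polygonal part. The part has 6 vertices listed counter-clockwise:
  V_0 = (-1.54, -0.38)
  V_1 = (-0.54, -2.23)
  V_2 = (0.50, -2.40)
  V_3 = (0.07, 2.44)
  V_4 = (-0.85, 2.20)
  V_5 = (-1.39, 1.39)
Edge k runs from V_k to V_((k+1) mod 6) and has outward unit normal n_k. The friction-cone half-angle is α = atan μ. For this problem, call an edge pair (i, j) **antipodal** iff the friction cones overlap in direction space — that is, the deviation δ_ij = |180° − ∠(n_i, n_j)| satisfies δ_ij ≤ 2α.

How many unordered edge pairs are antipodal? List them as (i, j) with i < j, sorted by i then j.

α = atan 0.3 = 16.70°;  2α = 33.40°
n_0 = (-0.8797, -0.4755)
n_1 = (-0.1613, -0.9869)
n_2 = (+0.9961, +0.0885)
n_3 = (-0.2524, +0.9676)
n_4 = (-0.8321, +0.5547)
n_5 = (-0.9964, +0.0844)
  (0,1): δ = 127.68°  ·
  (0,2): δ = 23.32°  ✓
  (0,3): δ = 76.23°  ·
  (0,4): δ = 117.92°  ·
  (0,5): δ = 146.76°  ·
  (1,2): δ = 75.64°  ·
  (1,3): δ = 23.90°  ✓
  (1,4): δ = 65.59°  ·
  (1,5): δ = 94.44°  ·
  (2,3): δ = 80.46°  ·
  (2,4): δ = 38.77°  ·
  (2,5): δ = 9.92°  ✓
  (3,4): δ = 138.31°  ·
  (3,5): δ = 109.46°  ·
  (4,5): δ = 151.15°  ·
antipodal pairs: 3

count = 3; pairs: (0,2), (1,3), (2,5)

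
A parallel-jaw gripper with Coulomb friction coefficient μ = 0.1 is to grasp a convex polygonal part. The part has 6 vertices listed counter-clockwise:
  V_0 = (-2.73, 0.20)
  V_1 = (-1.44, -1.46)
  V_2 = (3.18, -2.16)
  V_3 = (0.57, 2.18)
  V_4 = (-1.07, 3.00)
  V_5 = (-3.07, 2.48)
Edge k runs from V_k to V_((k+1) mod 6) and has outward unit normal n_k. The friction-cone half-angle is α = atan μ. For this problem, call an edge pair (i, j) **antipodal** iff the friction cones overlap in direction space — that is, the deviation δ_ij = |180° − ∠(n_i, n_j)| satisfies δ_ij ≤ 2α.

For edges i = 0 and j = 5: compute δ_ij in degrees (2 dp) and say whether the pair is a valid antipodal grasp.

δ = 150.63°, invalid

α = atan 0.1 = 5.71°;  2α = 11.42°
edge 0: e_0 = (+1.29, -1.66);  n_0 = (-0.7896, -0.6136)
edge 5: e_5 = (+0.34, -2.28);  n_5 = (-0.9891, -0.1475)
∠(n_0, n_5) = 29.37°
δ = |180° − 29.37°| = 150.63°
150.63° > 2α = 11.42°  →  invalid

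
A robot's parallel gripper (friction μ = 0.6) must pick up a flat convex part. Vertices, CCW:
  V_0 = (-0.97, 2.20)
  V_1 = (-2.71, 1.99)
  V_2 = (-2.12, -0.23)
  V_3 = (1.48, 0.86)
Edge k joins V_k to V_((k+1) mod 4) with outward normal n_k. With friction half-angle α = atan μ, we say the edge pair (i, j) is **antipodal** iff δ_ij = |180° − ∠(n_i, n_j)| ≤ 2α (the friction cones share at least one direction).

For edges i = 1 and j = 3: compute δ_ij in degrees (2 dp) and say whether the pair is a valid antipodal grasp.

δ = 46.44°, valid

α = atan 0.6 = 30.96°;  2α = 61.93°
edge 1: e_1 = (+0.59, -2.22);  n_1 = (-0.9665, -0.2568)
edge 3: e_3 = (-2.45, +1.34);  n_3 = (+0.4799, +0.8773)
∠(n_1, n_3) = 133.56°
δ = |180° − 133.56°| = 46.44°
46.44° ≤ 2α = 61.93°  →  valid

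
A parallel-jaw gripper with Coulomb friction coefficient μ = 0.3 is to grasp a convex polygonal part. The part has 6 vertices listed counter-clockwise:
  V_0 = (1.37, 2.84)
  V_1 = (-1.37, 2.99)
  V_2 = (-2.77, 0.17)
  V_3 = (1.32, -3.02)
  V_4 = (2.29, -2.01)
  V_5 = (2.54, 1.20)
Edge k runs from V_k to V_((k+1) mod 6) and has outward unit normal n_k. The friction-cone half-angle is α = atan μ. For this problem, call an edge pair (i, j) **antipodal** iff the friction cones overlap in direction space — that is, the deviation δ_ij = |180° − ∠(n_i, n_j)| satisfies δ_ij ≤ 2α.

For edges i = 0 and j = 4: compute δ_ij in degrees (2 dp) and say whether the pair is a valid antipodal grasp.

α = atan 0.3 = 16.70°;  2α = 33.40°
edge 0: e_0 = (-2.74, +0.15);  n_0 = (+0.0547, +0.9985)
edge 4: e_4 = (+0.25, +3.21);  n_4 = (+0.9970, -0.0776)
∠(n_0, n_4) = 91.32°
δ = |180° − 91.32°| = 88.68°
88.68° > 2α = 33.40°  →  invalid

δ = 88.68°, invalid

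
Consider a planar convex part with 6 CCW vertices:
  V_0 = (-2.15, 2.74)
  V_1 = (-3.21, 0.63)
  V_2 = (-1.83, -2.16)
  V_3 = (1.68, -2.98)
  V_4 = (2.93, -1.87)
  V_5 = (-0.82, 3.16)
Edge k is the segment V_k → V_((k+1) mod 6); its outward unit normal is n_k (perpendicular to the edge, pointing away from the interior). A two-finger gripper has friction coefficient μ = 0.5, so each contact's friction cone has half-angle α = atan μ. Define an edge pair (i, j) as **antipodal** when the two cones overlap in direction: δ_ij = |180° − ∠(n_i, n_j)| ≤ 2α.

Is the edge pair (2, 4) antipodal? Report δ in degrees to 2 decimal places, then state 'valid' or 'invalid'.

δ = 40.14°, valid

α = atan 0.5 = 26.57°;  2α = 53.13°
edge 2: e_2 = (+3.51, -0.82);  n_2 = (-0.2275, -0.9738)
edge 4: e_4 = (-3.75, +5.03);  n_4 = (+0.8017, +0.5977)
∠(n_2, n_4) = 139.86°
δ = |180° − 139.86°| = 40.14°
40.14° ≤ 2α = 53.13°  →  valid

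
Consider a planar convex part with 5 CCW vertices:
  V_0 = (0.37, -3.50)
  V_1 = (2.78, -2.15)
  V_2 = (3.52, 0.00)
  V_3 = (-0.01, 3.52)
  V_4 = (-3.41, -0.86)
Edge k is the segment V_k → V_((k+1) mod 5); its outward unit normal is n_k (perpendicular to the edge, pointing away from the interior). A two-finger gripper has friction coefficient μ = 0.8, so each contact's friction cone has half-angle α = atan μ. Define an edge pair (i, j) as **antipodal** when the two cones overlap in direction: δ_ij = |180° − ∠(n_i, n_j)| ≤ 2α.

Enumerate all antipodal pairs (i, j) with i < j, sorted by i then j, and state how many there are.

count = 5; pairs: (0,2), (0,3), (1,3), (1,4), (2,4)

α = atan 0.8 = 38.66°;  2α = 77.32°
n_0 = (+0.4887, -0.8724)
n_1 = (+0.9456, -0.3254)
n_2 = (+0.7061, +0.7081)
n_3 = (-0.7899, +0.6132)
n_4 = (-0.5726, -0.8198)
  (0,1): δ = 138.25°  ·
  (0,2): δ = 74.17°  ✓
  (0,3): δ = 22.92°  ✓
  (0,4): δ = 115.81°  ·
  (1,2): δ = 115.93°  ·
  (1,3): δ = 18.83°  ✓
  (1,4): δ = 74.06°  ✓
  (2,3): δ = 82.90°  ·
  (2,4): δ = 9.99°  ✓
  (3,4): δ = 87.11°  ·
antipodal pairs: 5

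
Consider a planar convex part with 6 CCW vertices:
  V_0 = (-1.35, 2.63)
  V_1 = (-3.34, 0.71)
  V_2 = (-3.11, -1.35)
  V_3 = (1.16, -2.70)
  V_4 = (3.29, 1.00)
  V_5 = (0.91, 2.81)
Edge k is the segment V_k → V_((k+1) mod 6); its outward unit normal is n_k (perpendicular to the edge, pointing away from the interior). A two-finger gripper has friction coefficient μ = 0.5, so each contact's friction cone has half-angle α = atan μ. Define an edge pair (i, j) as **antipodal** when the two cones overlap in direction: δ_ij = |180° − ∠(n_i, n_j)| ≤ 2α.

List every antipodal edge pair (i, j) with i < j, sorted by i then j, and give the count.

α = atan 0.5 = 26.57°;  2α = 53.13°
n_0 = (-0.6943, +0.7197)
n_1 = (-0.9938, -0.1110)
n_2 = (-0.3015, -0.9535)
n_3 = (+0.8667, -0.4989)
n_4 = (+0.6053, +0.7960)
n_5 = (-0.0794, +0.9968)
  (0,1): δ = 127.60°  ·
  (0,2): δ = 61.52°  ·
  (0,3): δ = 16.10°  ✓
  (0,4): δ = 98.77°  ·
  (0,5): δ = 140.58°  ·
  (1,2): δ = 113.92°  ·
  (1,3): δ = 36.30°  ✓
  (1,4): δ = 46.38°  ✓
  (1,5): δ = 88.18°  ·
  (2,3): δ = 102.38°  ·
  (2,4): δ = 19.71°  ✓
  (2,5): δ = 22.10°  ✓
  (3,4): δ = 97.33°  ·
  (3,5): δ = 55.52°  ·
  (4,5): δ = 138.19°  ·
antipodal pairs: 5

count = 5; pairs: (0,3), (1,3), (1,4), (2,4), (2,5)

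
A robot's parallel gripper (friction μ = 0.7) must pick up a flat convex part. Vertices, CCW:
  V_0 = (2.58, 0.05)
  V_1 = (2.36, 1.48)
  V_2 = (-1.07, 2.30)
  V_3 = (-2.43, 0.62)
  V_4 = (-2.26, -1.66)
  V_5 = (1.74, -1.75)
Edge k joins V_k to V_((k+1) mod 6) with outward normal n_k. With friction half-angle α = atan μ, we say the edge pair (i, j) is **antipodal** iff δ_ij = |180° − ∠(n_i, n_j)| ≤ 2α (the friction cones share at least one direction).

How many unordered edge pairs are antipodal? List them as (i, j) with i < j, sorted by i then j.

count = 6; pairs: (0,2), (0,3), (1,4), (2,4), (2,5), (3,5)

α = atan 0.7 = 34.99°;  2α = 69.98°
n_0 = (+0.9884, +0.1521)
n_1 = (+0.2325, +0.9726)
n_2 = (-0.7772, +0.6292)
n_3 = (-0.9972, -0.0744)
n_4 = (-0.0225, -0.9997)
n_5 = (+0.9062, -0.4229)
  (0,1): δ = 112.19°  ·
  (0,2): δ = 47.74°  ✓
  (0,3): δ = 4.48°  ✓
  (0,4): δ = 79.96°  ·
  (0,5): δ = 146.24°  ·
  (1,2): δ = 115.55°  ·
  (1,3): δ = 72.29°  ·
  (1,4): δ = 12.16°  ✓
  (1,5): δ = 78.43°  ·
  (2,3): δ = 136.74°  ·
  (2,4): δ = 52.30°  ✓
  (2,5): δ = 13.97°  ✓
  (3,4): δ = 95.55°  ·
  (3,5): δ = 29.28°  ✓
  (4,5): δ = 113.73°  ·
antipodal pairs: 6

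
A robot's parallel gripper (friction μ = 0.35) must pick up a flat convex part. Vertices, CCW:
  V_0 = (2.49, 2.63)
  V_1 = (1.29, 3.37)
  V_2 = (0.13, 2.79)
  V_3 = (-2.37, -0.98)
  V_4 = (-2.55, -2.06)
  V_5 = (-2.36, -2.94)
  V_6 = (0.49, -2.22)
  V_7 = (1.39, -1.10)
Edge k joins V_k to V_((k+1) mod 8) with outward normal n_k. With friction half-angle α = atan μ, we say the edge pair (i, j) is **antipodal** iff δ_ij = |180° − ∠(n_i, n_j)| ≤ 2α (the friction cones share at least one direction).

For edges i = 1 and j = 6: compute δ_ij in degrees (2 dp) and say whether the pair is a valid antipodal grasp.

α = atan 0.35 = 19.29°;  2α = 38.58°
edge 1: e_1 = (-1.16, -0.58);  n_1 = (-0.4472, +0.8944)
edge 6: e_6 = (+0.90, +1.12);  n_6 = (+0.7795, -0.6264)
∠(n_1, n_6) = 155.35°
δ = |180° − 155.35°| = 24.65°
24.65° ≤ 2α = 38.58°  →  valid

δ = 24.65°, valid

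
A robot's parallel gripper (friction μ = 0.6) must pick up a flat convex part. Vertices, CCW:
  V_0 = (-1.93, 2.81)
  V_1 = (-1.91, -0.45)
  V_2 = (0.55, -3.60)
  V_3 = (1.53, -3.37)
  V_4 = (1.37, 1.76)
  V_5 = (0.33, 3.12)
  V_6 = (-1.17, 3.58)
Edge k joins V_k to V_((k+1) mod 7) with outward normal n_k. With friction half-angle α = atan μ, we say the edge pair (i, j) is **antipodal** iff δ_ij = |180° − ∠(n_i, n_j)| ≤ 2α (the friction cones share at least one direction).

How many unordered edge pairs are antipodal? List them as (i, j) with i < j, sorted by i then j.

α = atan 0.6 = 30.96°;  2α = 61.93°
n_0 = (-1.0000, -0.0061)
n_1 = (-0.7881, -0.6155)
n_2 = (+0.2285, -0.9735)
n_3 = (+0.9995, +0.0312)
n_4 = (+0.7944, +0.6075)
n_5 = (+0.2932, +0.9561)
n_6 = (-0.7117, +0.7025)
  (0,1): δ = 142.36°  ·
  (0,2): δ = 77.14°  ·
  (0,3): δ = 1.43°  ✓
  (0,4): δ = 37.05°  ✓
  (0,5): δ = 72.60°  ·
  (0,6): δ = 135.02°  ·
  (1,2): δ = 114.78°  ·
  (1,3): δ = 36.20°  ✓
  (1,4): δ = 0.58°  ✓
  (1,5): δ = 34.96°  ✓
  (1,6): δ = 97.39°  ·
  (2,3): δ = 101.42°  ·
  (2,4): δ = 65.80°  ·
  (2,5): δ = 30.26°  ✓
  (2,6): δ = 32.17°  ✓
  (3,4): δ = 144.38°  ·
  (3,5): δ = 108.84°  ·
  (3,6): δ = 46.41°  ✓
  (4,5): δ = 144.45°  ·
  (4,6): δ = 82.03°  ·
  (5,6): δ = 117.58°  ·
antipodal pairs: 8

count = 8; pairs: (0,3), (0,4), (1,3), (1,4), (1,5), (2,5), (2,6), (3,6)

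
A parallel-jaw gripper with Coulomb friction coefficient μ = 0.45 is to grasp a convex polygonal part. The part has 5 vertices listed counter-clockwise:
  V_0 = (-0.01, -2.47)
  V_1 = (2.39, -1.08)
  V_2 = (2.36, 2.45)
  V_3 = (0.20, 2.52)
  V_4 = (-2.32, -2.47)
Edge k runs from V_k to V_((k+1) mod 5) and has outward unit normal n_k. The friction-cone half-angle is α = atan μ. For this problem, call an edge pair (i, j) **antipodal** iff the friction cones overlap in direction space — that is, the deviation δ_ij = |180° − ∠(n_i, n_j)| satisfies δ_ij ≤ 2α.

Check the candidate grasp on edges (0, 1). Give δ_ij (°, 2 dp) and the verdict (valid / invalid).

α = atan 0.45 = 24.23°;  2α = 48.46°
edge 0: e_0 = (+2.40, +1.39);  n_0 = (+0.5012, -0.8653)
edge 1: e_1 = (-0.03, +3.53);  n_1 = (+1.0000, +0.0085)
∠(n_0, n_1) = 60.41°
δ = |180° − 60.41°| = 119.59°
119.59° > 2α = 48.46°  →  invalid

δ = 119.59°, invalid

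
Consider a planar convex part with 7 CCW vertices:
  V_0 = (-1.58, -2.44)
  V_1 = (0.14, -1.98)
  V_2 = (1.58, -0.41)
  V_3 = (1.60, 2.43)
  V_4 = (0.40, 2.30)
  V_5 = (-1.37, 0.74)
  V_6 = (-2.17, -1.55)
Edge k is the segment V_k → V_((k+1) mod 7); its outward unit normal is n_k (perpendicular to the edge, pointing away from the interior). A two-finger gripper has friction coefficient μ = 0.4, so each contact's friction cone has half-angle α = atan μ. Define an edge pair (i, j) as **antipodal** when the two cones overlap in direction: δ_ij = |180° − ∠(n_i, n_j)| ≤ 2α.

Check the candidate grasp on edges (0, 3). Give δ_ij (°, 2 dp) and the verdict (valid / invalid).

α = atan 0.4 = 21.80°;  2α = 43.60°
edge 0: e_0 = (+1.72, +0.46);  n_0 = (+0.2584, -0.9660)
edge 3: e_3 = (-1.20, -0.13);  n_3 = (-0.1077, +0.9942)
∠(n_0, n_3) = 171.21°
δ = |180° − 171.21°| = 8.79°
8.79° ≤ 2α = 43.60°  →  valid

δ = 8.79°, valid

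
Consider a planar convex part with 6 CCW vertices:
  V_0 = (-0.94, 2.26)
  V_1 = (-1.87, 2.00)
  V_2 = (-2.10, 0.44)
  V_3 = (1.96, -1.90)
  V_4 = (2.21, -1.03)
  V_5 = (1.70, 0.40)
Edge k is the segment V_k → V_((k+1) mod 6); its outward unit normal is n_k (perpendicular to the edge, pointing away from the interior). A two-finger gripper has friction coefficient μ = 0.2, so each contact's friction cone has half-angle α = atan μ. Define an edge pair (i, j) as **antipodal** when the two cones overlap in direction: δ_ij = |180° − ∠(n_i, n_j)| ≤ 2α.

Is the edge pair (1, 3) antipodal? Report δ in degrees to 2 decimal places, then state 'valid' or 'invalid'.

α = atan 0.2 = 11.31°;  2α = 22.62°
edge 1: e_1 = (-0.23, -1.56);  n_1 = (-0.9893, +0.1459)
edge 3: e_3 = (+0.25, +0.87);  n_3 = (+0.9611, -0.2762)
∠(n_1, n_3) = 172.35°
δ = |180° − 172.35°| = 7.65°
7.65° ≤ 2α = 22.62°  →  valid

δ = 7.65°, valid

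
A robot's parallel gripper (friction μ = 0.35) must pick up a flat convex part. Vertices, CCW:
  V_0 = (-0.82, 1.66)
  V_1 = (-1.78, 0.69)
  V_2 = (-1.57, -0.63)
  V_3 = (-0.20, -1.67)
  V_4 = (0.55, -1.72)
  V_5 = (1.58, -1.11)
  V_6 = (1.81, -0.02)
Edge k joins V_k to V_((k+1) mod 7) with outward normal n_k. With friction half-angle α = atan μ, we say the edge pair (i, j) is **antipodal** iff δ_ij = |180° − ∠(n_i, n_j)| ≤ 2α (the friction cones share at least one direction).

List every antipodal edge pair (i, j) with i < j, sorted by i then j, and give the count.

α = atan 0.35 = 19.29°;  2α = 38.58°
n_0 = (-0.7108, +0.7034)
n_1 = (-0.9876, -0.1571)
n_2 = (-0.6046, -0.7965)
n_3 = (-0.0665, -0.9978)
n_4 = (+0.5096, -0.8604)
n_5 = (+0.9785, -0.2065)
n_6 = (+0.5383, +0.8427)
  (0,1): δ = 126.26°  ·
  (0,2): δ = 82.50°  ·
  (0,3): δ = 49.11°  ·
  (0,4): δ = 14.66°  ✓
  (0,5): δ = 32.79°  ✓
  (0,6): δ = 102.13°  ·
  (1,2): δ = 136.24°  ·
  (1,3): δ = 102.85°  ·
  (1,4): δ = 68.40°  ·
  (1,5): δ = 20.95°  ✓
  (1,6): δ = 48.39°  ·
  (2,3): δ = 146.61°  ·
  (2,4): δ = 112.16°  ·
  (2,5): δ = 64.71°  ·
  (2,6): δ = 4.63°  ✓
  (3,4): δ = 145.55°  ·
  (3,5): δ = 98.10°  ·
  (3,6): δ = 28.76°  ✓
  (4,5): δ = 132.55°  ·
  (4,6): δ = 63.21°  ·
  (5,6): δ = 110.65°  ·
antipodal pairs: 5

count = 5; pairs: (0,4), (0,5), (1,5), (2,6), (3,6)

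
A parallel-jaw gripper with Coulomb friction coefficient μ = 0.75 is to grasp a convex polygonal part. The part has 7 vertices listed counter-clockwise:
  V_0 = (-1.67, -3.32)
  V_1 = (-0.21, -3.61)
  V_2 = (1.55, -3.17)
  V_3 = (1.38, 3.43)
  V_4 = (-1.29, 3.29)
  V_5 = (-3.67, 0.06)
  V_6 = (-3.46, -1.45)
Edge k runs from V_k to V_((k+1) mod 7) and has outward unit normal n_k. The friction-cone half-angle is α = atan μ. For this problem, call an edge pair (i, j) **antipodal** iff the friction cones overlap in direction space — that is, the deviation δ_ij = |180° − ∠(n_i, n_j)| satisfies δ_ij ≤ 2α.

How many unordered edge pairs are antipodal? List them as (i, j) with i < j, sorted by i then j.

α = atan 0.75 = 36.87°;  2α = 73.74°
n_0 = (-0.1948, -0.9808)
n_1 = (+0.2425, -0.9701)
n_2 = (+0.9997, +0.0257)
n_3 = (-0.0524, +0.9986)
n_4 = (-0.8051, +0.5932)
n_5 = (-0.9905, -0.1377)
n_6 = (-0.7224, -0.6915)
  (0,1): δ = 154.73°  ·
  (0,2): δ = 77.29°  ·
  (0,3): δ = 14.24°  ✓
  (0,4): δ = 64.85°  ✓
  (0,5): δ = 109.15°  ·
  (0,6): δ = 144.98°  ·
  (1,2): δ = 102.56°  ·
  (1,3): δ = 11.03°  ✓
  (1,4): δ = 39.58°  ✓
  (1,5): δ = 83.88°  ·
  (1,6): δ = 119.71°  ·
  (2,3): δ = 88.47°  ·
  (2,4): δ = 37.86°  ✓
  (2,5): δ = 6.44°  ✓
  (2,6): δ = 42.27°  ✓
  (3,4): δ = 129.39°  ·
  (3,5): δ = 85.08°  ·
  (3,6): δ = 49.25°  ✓
  (4,5): δ = 135.70°  ·
  (4,6): δ = 99.87°  ·
  (5,6): δ = 144.17°  ·
antipodal pairs: 8

count = 8; pairs: (0,3), (0,4), (1,3), (1,4), (2,4), (2,5), (2,6), (3,6)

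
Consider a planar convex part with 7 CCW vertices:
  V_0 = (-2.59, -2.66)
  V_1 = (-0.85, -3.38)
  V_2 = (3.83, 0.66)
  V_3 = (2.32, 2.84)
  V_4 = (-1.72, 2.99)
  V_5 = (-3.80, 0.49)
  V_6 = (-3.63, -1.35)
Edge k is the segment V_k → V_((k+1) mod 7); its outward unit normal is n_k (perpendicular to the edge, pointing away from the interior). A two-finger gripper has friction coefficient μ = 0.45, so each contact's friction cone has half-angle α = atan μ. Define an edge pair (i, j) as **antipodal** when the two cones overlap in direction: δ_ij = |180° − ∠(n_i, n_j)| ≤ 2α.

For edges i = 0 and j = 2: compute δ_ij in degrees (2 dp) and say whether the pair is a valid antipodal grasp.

α = atan 0.45 = 24.23°;  2α = 48.46°
edge 0: e_0 = (+1.74, -0.72);  n_0 = (-0.3824, -0.9240)
edge 2: e_2 = (-1.51, +2.18);  n_2 = (+0.8221, +0.5694)
∠(n_0, n_2) = 147.19°
δ = |180° − 147.19°| = 32.81°
32.81° ≤ 2α = 48.46°  →  valid

δ = 32.81°, valid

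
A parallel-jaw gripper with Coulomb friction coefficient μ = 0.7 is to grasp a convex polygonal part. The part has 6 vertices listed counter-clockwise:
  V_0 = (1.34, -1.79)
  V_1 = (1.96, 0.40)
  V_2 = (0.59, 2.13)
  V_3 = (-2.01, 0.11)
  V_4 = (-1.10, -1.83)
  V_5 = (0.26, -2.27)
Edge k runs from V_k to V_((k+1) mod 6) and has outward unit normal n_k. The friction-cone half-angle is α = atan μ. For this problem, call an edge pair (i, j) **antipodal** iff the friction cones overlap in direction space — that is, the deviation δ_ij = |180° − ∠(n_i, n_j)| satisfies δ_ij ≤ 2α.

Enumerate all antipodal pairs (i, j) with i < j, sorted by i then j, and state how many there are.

α = atan 0.7 = 34.99°;  2α = 69.98°
n_0 = (+0.9622, -0.2724)
n_1 = (+0.7840, +0.6208)
n_2 = (-0.6135, +0.7897)
n_3 = (-0.9053, -0.4247)
n_4 = (-0.3078, -0.9514)
n_5 = (+0.4061, -0.9138)
  (0,1): δ = 125.82°  ·
  (0,2): δ = 36.35°  ✓
  (0,3): δ = 40.94°  ✓
  (0,4): δ = 87.88°  ·
  (0,5): δ = 129.77°  ·
  (1,2): δ = 90.53°  ·
  (1,3): δ = 13.25°  ✓
  (1,4): δ = 33.70°  ✓
  (1,5): δ = 75.59°  ·
  (2,3): δ = 102.71°  ·
  (2,4): δ = 55.77°  ✓
  (2,5): δ = 13.88°  ✓
  (3,4): δ = 133.06°  ·
  (3,5): δ = 91.17°  ·
  (4,5): δ = 138.11°  ·
antipodal pairs: 6

count = 6; pairs: (0,2), (0,3), (1,3), (1,4), (2,4), (2,5)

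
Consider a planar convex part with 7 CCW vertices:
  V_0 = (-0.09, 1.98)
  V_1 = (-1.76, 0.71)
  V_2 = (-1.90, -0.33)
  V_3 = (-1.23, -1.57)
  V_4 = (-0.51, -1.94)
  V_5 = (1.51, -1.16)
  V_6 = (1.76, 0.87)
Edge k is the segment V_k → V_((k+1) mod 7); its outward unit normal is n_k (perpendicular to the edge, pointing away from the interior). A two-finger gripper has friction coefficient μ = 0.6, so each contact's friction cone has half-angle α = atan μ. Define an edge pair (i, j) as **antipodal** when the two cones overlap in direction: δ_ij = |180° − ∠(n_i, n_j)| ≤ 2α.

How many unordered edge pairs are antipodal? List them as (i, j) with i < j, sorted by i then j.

α = atan 0.6 = 30.96°;  2α = 61.93°
n_0 = (-0.6053, +0.7960)
n_1 = (-0.9911, +0.1334)
n_2 = (-0.8798, -0.4754)
n_3 = (-0.4571, -0.8894)
n_4 = (+0.3602, -0.9329)
n_5 = (+0.9925, -0.1222)
n_6 = (+0.5145, +0.8575)
  (0,1): δ = 134.92°  ·
  (0,2): δ = 98.87°  ·
  (0,3): δ = 64.45°  ·
  (0,4): δ = 16.14°  ✓
  (0,5): δ = 45.73°  ✓
  (0,6): δ = 111.78°  ·
  (1,2): δ = 143.95°  ·
  (1,3): δ = 109.53°  ·
  (1,4): δ = 61.22°  ✓
  (1,5): δ = 0.65°  ✓
  (1,6): δ = 66.70°  ·
  (2,3): δ = 145.58°  ·
  (2,4): δ = 97.27°  ·
  (2,5): δ = 35.40°  ✓
  (2,6): δ = 30.65°  ✓
  (3,4): δ = 131.69°  ·
  (3,5): δ = 69.82°  ·
  (3,6): δ = 3.77°  ✓
  (4,5): δ = 118.13°  ·
  (4,6): δ = 52.08°  ✓
  (5,6): δ = 113.94°  ·
antipodal pairs: 8

count = 8; pairs: (0,4), (0,5), (1,4), (1,5), (2,5), (2,6), (3,6), (4,6)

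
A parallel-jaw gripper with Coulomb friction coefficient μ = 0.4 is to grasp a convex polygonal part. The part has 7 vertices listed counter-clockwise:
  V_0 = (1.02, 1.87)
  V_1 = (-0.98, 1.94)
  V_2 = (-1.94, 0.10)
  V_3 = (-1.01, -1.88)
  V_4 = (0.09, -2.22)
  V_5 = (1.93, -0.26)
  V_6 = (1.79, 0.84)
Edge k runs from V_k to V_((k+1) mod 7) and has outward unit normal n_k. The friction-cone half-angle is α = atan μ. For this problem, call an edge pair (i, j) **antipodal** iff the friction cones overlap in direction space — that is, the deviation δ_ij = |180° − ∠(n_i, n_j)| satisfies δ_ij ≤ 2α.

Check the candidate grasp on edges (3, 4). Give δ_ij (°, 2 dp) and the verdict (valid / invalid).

δ = 116.02°, invalid

α = atan 0.4 = 21.80°;  2α = 43.60°
edge 3: e_3 = (+1.10, -0.34);  n_3 = (-0.2953, -0.9554)
edge 4: e_4 = (+1.84, +1.96);  n_4 = (+0.7291, -0.6844)
∠(n_3, n_4) = 63.98°
δ = |180° − 63.98°| = 116.02°
116.02° > 2α = 43.60°  →  invalid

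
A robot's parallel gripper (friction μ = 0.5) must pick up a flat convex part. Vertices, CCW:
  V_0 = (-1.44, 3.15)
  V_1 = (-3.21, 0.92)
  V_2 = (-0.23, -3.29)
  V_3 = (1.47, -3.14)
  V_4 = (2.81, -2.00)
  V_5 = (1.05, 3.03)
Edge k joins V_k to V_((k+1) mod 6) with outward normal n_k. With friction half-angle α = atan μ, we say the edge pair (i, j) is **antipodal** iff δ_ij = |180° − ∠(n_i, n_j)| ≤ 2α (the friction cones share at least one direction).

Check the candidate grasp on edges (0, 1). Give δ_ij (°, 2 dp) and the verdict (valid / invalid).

δ = 106.27°, invalid

α = atan 0.5 = 26.57°;  2α = 53.13°
edge 0: e_0 = (-1.77, -2.23);  n_0 = (-0.7833, +0.6217)
edge 1: e_1 = (+2.98, -4.21);  n_1 = (-0.8162, -0.5777)
∠(n_0, n_1) = 73.73°
δ = |180° − 73.73°| = 106.27°
106.27° > 2α = 53.13°  →  invalid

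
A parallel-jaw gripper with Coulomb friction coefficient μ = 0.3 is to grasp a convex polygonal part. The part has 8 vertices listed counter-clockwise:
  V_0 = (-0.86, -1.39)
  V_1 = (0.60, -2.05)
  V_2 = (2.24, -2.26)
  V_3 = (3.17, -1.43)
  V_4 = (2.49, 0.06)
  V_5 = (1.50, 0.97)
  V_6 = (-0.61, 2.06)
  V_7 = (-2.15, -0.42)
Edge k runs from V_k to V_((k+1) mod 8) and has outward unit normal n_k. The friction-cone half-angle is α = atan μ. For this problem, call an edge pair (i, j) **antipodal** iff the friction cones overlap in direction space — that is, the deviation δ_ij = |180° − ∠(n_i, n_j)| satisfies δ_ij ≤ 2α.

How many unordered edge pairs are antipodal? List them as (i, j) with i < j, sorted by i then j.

α = atan 0.3 = 16.70°;  2α = 33.40°
n_0 = (-0.4119, -0.9112)
n_1 = (-0.1270, -0.9919)
n_2 = (+0.6659, -0.7461)
n_3 = (+0.9097, +0.4152)
n_4 = (+0.6767, +0.7362)
n_5 = (+0.4590, +0.8885)
n_6 = (-0.8495, +0.5275)
n_7 = (-0.6010, -0.7993)
  (0,1): δ = 162.97°  ·
  (0,2): δ = 113.93°  ·
  (0,3): δ = 41.14°  ·
  (0,4): δ = 18.26°  ✓
  (0,5): δ = 2.99°  ✓
  (0,6): δ = 82.49°  ·
  (0,7): δ = 167.38°  ·
  (1,2): δ = 130.95°  ·
  (1,3): δ = 58.17°  ·
  (1,4): δ = 35.29°  ·
  (1,5): δ = 20.02°  ✓
  (1,6): δ = 65.46°  ·
  (1,7): δ = 150.36°  ·
  (2,3): δ = 107.22°  ·
  (2,4): δ = 84.34°  ·
  (2,5): δ = 69.07°  ·
  (2,6): δ = 16.41°  ✓
  (2,7): δ = 101.31°  ·
  (3,4): δ = 157.12°  ·
  (3,5): δ = 141.85°  ·
  (3,6): δ = 56.37°  ·
  (3,7): δ = 28.53°  ✓
  (4,5): δ = 164.73°  ·
  (4,6): δ = 79.25°  ·
  (4,7): δ = 5.65°  ✓
  (5,6): δ = 94.52°  ·
  (5,7): δ = 9.62°  ✓
  (6,7): δ = 95.10°  ·
antipodal pairs: 7

count = 7; pairs: (0,4), (0,5), (1,5), (2,6), (3,7), (4,7), (5,7)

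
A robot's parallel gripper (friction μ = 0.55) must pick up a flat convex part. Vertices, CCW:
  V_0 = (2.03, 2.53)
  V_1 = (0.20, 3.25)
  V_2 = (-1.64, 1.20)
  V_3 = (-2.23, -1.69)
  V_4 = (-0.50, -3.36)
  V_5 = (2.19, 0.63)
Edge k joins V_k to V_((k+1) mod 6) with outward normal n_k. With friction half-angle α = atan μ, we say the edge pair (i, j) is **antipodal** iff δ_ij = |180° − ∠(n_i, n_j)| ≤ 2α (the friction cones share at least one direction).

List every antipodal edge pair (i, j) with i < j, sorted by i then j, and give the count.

α = atan 0.55 = 28.81°;  2α = 57.62°
n_0 = (+0.3661, +0.9306)
n_1 = (-0.7442, +0.6680)
n_2 = (-0.9798, +0.2000)
n_3 = (-0.6945, -0.7195)
n_4 = (+0.8292, -0.5590)
n_5 = (+0.9965, +0.0839)
  (0,1): δ = 110.43°  ·
  (0,2): δ = 80.06°  ·
  (0,3): δ = 22.51°  ✓
  (0,4): δ = 77.49°  ·
  (0,5): δ = 116.29°  ·
  (1,2): δ = 149.63°  ·
  (1,3): δ = 92.08°  ·
  (1,4): δ = 7.92°  ✓
  (1,5): δ = 46.72°  ✓
  (2,3): δ = 122.45°  ·
  (2,4): δ = 22.45°  ✓
  (2,5): δ = 16.35°  ✓
  (3,4): δ = 80.00°  ·
  (3,5): δ = 41.20°  ✓
  (4,5): δ = 141.20°  ·
antipodal pairs: 6

count = 6; pairs: (0,3), (1,4), (1,5), (2,4), (2,5), (3,5)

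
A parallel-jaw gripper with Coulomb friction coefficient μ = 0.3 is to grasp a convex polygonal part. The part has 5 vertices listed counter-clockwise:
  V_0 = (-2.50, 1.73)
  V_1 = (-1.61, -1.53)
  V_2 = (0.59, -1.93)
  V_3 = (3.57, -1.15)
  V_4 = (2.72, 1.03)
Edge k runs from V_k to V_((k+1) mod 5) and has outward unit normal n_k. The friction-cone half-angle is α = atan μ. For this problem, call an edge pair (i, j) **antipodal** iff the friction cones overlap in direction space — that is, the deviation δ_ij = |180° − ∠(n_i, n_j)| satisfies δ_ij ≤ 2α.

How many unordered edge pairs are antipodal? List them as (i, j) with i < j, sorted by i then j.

count = 3; pairs: (0,3), (1,4), (2,4)

α = atan 0.3 = 16.70°;  2α = 33.40°
n_0 = (-0.9647, -0.2634)
n_1 = (-0.1789, -0.9839)
n_2 = (+0.2532, -0.9674)
n_3 = (+0.9317, +0.3633)
n_4 = (+0.1329, +0.9911)
  (0,1): δ = 115.57°  ·
  (0,2): δ = 90.60°  ·
  (0,3): δ = 6.03°  ✓
  (0,4): δ = 67.09°  ·
  (1,2): δ = 155.03°  ·
  (1,3): δ = 58.39°  ·
  (1,4): δ = 2.67°  ✓
  (2,3): δ = 83.37°  ·
  (2,4): δ = 22.31°  ✓
  (3,4): δ = 118.94°  ·
antipodal pairs: 3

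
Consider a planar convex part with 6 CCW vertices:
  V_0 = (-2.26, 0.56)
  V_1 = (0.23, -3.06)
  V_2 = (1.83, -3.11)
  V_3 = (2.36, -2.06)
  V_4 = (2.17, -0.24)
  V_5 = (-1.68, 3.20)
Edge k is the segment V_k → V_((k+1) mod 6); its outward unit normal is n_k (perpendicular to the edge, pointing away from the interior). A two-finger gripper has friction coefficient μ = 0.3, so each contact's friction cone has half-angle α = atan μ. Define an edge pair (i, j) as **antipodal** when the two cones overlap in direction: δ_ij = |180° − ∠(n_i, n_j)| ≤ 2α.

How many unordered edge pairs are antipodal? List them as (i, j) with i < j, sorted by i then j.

count = 4; pairs: (0,3), (0,4), (2,5), (3,5)

α = atan 0.3 = 16.70°;  2α = 33.40°
n_0 = (-0.8239, -0.5667)
n_1 = (-0.0312, -0.9995)
n_2 = (+0.8927, -0.4506)
n_3 = (+0.9946, +0.1038)
n_4 = (+0.6663, +0.7457)
n_5 = (-0.9767, +0.2146)
  (0,1): δ = 126.31°  ·
  (0,2): δ = 61.30°  ·
  (0,3): δ = 28.56°  ✓
  (0,4): δ = 13.70°  ✓
  (0,5): δ = 133.09°  ·
  (1,2): δ = 114.99°  ·
  (1,3): δ = 82.25°  ·
  (1,4): δ = 39.99°  ·
  (1,5): δ = 79.40°  ·
  (2,3): δ = 147.26°  ·
  (2,4): δ = 105.00°  ·
  (2,5): δ = 14.39°  ✓
  (3,4): δ = 137.74°  ·
  (3,5): δ = 18.35°  ✓
  (4,5): δ = 60.61°  ·
antipodal pairs: 4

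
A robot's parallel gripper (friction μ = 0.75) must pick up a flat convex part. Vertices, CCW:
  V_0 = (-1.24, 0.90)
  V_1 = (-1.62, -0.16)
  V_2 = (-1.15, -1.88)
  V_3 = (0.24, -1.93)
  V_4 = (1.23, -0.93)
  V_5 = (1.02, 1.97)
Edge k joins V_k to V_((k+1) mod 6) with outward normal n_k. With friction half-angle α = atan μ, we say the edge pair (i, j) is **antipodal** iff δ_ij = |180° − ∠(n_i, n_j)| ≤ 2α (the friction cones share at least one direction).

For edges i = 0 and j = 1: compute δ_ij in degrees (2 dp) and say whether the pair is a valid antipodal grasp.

δ = 144.99°, invalid

α = atan 0.75 = 36.87°;  2α = 73.74°
edge 0: e_0 = (-0.38, -1.06);  n_0 = (-0.9413, +0.3375)
edge 1: e_1 = (+0.47, -1.72);  n_1 = (-0.9646, -0.2636)
∠(n_0, n_1) = 35.01°
δ = |180° − 35.01°| = 144.99°
144.99° > 2α = 73.74°  →  invalid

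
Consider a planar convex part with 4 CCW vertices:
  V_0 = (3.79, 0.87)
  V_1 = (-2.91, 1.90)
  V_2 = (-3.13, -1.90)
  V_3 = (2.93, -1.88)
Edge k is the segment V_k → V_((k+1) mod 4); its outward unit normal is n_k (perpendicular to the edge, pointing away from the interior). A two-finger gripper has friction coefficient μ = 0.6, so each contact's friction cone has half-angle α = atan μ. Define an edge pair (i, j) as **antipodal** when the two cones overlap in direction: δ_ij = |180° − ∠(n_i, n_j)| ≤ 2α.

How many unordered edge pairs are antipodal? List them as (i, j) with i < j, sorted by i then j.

count = 2; pairs: (0,2), (1,3)

α = atan 0.6 = 30.96°;  2α = 61.93°
n_0 = (+0.1519, +0.9884)
n_1 = (-0.9983, +0.0578)
n_2 = (+0.0033, -1.0000)
n_3 = (+0.9544, -0.2985)
  (0,1): δ = 84.57°  ·
  (0,2): δ = 8.93°  ✓
  (0,3): δ = 81.37°  ·
  (1,2): δ = 86.50°  ·
  (1,3): δ = 14.05°  ✓
  (2,3): δ = 107.55°  ·
antipodal pairs: 2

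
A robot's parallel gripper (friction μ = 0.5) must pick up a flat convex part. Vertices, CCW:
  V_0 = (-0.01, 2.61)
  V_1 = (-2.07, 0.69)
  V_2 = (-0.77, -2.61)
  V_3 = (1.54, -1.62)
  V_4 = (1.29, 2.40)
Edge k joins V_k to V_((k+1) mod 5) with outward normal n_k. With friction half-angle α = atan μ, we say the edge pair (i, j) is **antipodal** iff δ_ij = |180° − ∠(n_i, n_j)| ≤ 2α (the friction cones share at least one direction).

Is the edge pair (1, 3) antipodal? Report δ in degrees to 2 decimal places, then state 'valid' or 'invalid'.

α = atan 0.5 = 26.57°;  2α = 53.13°
edge 1: e_1 = (+1.30, -3.30);  n_1 = (-0.9304, -0.3665)
edge 3: e_3 = (-0.25, +4.02);  n_3 = (+0.9981, +0.0621)
∠(n_1, n_3) = 162.06°
δ = |180° − 162.06°| = 17.94°
17.94° ≤ 2α = 53.13°  →  valid

δ = 17.94°, valid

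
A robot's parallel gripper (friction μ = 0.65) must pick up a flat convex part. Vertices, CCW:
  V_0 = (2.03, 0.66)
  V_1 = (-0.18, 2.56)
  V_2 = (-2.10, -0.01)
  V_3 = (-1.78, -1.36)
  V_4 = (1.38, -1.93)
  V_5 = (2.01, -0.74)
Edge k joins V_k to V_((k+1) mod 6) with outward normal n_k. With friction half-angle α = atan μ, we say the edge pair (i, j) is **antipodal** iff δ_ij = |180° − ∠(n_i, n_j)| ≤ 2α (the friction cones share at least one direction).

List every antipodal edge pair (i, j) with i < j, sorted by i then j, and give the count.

count = 7; pairs: (0,2), (0,3), (1,3), (1,4), (1,5), (2,4), (2,5)

α = atan 0.65 = 33.02°;  2α = 66.05°
n_0 = (+0.6519, +0.7583)
n_1 = (-0.8011, +0.5985)
n_2 = (-0.9730, -0.2306)
n_3 = (-0.1775, -0.9841)
n_4 = (+0.8838, -0.4679)
n_5 = (+0.9999, -0.0143)
  (0,1): δ = 86.08°  ·
  (0,2): δ = 35.98°  ✓
  (0,3): δ = 30.46°  ✓
  (0,4): δ = 102.79°  ·
  (0,5): δ = 129.87°  ·
  (1,2): δ = 129.90°  ·
  (1,3): δ = 63.46°  ✓
  (1,4): δ = 8.87°  ✓
  (1,5): δ = 35.94°  ✓
  (2,3): δ = 113.56°  ·
  (2,4): δ = 41.23°  ✓
  (2,5): δ = 14.15°  ✓
  (3,4): δ = 107.67°  ·
  (3,5): δ = 80.59°  ·
  (4,5): δ = 152.92°  ·
antipodal pairs: 7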